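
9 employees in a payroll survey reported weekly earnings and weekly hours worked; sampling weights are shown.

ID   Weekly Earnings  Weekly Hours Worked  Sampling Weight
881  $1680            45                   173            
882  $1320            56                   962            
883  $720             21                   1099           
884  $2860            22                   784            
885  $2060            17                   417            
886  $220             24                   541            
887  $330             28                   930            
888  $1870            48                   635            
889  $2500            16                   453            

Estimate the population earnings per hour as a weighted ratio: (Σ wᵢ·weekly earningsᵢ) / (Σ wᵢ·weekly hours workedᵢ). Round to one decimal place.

44.1

Σ wᵢ·y = 1680×173 + 1320×962 + 720×1099 + 2860×784 + 2060×417 + 220×541 + 330×930 + 1870×635 + 2500×453
  = 8198890
Σ wᵢ·x = 45×173 + 56×962 + 21×1099 + 22×784 + 17×417 + 24×541 + 28×930 + 48×635 + 16×453
  = 7785 + 53872 + 23079 + 17248 + 7089 + 12984 + 26040 + 30480 + 7248 = 185825
Ratio = 8198890 / 185825 = 44.121566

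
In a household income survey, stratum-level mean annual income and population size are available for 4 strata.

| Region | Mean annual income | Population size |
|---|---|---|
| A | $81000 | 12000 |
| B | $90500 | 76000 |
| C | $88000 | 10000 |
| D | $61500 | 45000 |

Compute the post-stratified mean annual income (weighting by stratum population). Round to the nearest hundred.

80400

Σ Nₕ·x̄ₕ = 81000×12000 + 90500×76000 + 88000×10000 + 61500×45000
  = 972000000 + 6878000000 + 880000000 + 2767500000 = 11497500000
Σ Nₕ = 12000 + 76000 + 10000 + 45000 = 143000
Overall mean = 11497500000 / 143000 = 80402.098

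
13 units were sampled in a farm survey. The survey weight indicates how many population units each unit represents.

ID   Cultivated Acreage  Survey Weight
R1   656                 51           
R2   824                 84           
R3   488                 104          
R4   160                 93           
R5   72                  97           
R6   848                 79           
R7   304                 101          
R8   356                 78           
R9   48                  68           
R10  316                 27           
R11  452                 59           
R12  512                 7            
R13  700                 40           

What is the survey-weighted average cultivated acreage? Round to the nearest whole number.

Weighted sum = 370800
Sum of weights = 888
Weighted mean = 370800 / 888 = 417.56757

418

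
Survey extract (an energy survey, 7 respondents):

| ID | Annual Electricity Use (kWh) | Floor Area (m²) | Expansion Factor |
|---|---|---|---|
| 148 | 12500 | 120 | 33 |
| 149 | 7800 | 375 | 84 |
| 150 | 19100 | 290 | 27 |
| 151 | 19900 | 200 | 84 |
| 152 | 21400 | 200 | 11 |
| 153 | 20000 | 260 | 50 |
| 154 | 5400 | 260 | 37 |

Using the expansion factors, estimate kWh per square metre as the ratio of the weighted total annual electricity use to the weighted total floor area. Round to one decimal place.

Σ wᵢ·y = 12500×33 + 7800×84 + 19100×27 + 19900×84 + 21400×11 + 20000×50 + 5400×37
  = 4690200
Σ wᵢ·x = 120×33 + 375×84 + 290×27 + 200×84 + 200×11 + 260×50 + 260×37
  = 3960 + 31500 + 7830 + 16800 + 2200 + 13000 + 9620 = 84910
Ratio = 4690200 / 84910 = 55.23731

55.2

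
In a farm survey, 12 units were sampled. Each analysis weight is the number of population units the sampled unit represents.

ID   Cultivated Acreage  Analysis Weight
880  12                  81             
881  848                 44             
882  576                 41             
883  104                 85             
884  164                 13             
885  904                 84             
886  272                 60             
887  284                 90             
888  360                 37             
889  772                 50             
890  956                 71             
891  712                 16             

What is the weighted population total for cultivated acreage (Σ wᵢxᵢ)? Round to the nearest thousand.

Weighted total = 12×81 + 848×44 + 576×41 + 104×85 + 164×13 + 904×84 + 272×60 + 284×90 + 360×37 + 772×50 + 956×71 + 712×16
  = 972 + 37312 + 23616 + 8840 + 2132 + 75936 + 16320 + 25560 + 13320 + 38600 + 67876 + 11392 = 321876

322000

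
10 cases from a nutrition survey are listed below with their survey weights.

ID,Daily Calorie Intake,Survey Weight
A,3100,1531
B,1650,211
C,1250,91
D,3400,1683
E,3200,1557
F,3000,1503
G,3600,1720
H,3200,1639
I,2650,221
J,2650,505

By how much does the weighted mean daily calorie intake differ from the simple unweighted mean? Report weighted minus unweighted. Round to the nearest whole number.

399

Unweighted sum = 3100 + 1650 + 1250 + 3400 + 3200 + 3000 + 3600 + 3200 + 2650 + 2650 = 27700
Unweighted mean = 27700 / 10 = 2770
Weighted sum = 3100×1531 + 1650×211 + 1250×91 + 3400×1683 + 3200×1557 + 3000×1503 + 3600×1720 + 3200×1639 + 2650×221 + 2650×505
  = 33782300
Sum of weights = 1531 + 211 + 91 + 1683 + 1557 + 1503 + 1720 + 1639 + 221 + 505 = 10661
Weighted mean = 33782300 / 10661 = 3168.774
Difference (weighted minus unweighted) = 398.77404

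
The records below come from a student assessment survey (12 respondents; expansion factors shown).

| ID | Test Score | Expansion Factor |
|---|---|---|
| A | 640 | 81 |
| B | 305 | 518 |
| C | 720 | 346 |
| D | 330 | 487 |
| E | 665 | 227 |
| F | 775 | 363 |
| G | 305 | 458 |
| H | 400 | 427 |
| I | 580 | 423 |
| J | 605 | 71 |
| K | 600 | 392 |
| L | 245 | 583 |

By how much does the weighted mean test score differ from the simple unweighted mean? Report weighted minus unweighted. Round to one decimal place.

Unweighted sum = 640 + 305 + 720 + 330 + 665 + 775 + 305 + 400 + 580 + 605 + 600 + 245 = 6170
Unweighted mean = 6170 / 12 = 514.16667
Weighted sum = 640×81 + 305×518 + 720×346 + 330×487 + 665×227 + 775×363 + 305×458 + 400×427 + 580×423 + 605×71 + 600×392 + 245×583
  = 51840 + 157990 + 249120 + 160710 + 150955 + 281325 + 139690 + 170800 + 245340 + 42955 + 235200 + 142835 = 2028760
Sum of weights = 81 + 518 + 346 + 487 + 227 + 363 + 458 + 427 + 423 + 71 + 392 + 583 = 4376
Weighted mean = 2028760 / 4376 = 463.6106
Difference (weighted minus unweighted) = -50.556063

-50.6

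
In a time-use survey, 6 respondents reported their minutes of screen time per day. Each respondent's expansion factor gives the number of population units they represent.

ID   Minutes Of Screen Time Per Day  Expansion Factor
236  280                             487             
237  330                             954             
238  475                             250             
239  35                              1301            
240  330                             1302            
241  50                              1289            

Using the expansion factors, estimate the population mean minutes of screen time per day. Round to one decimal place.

198.7

Weighted sum = 280×487 + 330×954 + 475×250 + 35×1301 + 330×1302 + 50×1289
  = 1109575
Sum of weights = 487 + 954 + 250 + 1301 + 1302 + 1289 = 5583
Weighted mean = 1109575 / 5583 = 198.74172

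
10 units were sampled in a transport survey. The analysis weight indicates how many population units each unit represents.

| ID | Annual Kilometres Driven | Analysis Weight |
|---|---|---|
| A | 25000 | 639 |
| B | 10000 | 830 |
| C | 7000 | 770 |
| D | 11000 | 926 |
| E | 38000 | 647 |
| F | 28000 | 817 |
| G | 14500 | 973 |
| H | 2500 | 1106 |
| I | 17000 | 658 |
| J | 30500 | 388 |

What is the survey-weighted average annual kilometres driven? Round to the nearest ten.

16410

Weighted sum = 25000×639 + 10000×830 + 7000×770 + 11000×926 + 38000×647 + 28000×817 + 14500×973 + 2500×1106 + 17000×658 + 30500×388
  = 15975000 + 8300000 + 5390000 + 10186000 + 24586000 + 22876000 + 14108500 + 2765000 + 11186000 + 11834000 = 127206500
Sum of weights = 7754
Weighted mean = 127206500 / 7754 = 16405.275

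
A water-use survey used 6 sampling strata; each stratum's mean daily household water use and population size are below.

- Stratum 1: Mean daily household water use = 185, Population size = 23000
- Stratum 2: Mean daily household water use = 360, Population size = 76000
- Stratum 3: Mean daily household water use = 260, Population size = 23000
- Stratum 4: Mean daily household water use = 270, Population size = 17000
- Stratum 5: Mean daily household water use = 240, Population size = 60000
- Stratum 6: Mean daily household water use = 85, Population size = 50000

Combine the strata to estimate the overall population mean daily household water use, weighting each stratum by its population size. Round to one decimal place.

244.3

Σ Nₕ·x̄ₕ = 185×23000 + 360×76000 + 260×23000 + 270×17000 + 240×60000 + 85×50000
  = 4255000 + 27360000 + 5980000 + 4590000 + 14400000 + 4250000 = 60835000
Σ Nₕ = 23000 + 76000 + 23000 + 17000 + 60000 + 50000 = 249000
Overall mean = 60835000 / 249000 = 244.31727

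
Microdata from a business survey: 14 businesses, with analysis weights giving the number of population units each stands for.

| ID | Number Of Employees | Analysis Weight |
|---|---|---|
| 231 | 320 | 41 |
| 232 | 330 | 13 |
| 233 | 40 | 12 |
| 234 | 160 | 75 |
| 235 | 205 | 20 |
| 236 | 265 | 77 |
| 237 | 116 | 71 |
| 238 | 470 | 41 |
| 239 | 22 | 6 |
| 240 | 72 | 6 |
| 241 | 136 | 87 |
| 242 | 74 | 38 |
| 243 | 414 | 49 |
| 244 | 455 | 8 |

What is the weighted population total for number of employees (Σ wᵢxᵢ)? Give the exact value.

Weighted total = 121035

121035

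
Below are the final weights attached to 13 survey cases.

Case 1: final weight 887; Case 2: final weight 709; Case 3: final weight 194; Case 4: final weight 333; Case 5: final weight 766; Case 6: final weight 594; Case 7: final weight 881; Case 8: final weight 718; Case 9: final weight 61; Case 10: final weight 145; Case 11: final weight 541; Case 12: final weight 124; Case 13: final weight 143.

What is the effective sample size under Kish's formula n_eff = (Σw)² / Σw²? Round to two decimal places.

9.24

Σ wᵢ = 6096
Σ wᵢ² = 4022504
n_eff = 6096² / 4022504 = 37161216 / 4022504 = 9.2383292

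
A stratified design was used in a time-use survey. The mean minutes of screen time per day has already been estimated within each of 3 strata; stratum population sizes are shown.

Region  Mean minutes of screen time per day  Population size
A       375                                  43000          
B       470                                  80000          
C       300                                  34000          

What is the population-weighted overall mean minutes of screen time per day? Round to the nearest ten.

Σ Nₕ·x̄ₕ = 375×43000 + 470×80000 + 300×34000
  = 63925000
Σ Nₕ = 43000 + 80000 + 34000 = 157000
Overall mean = 63925000 / 157000 = 407.16561

410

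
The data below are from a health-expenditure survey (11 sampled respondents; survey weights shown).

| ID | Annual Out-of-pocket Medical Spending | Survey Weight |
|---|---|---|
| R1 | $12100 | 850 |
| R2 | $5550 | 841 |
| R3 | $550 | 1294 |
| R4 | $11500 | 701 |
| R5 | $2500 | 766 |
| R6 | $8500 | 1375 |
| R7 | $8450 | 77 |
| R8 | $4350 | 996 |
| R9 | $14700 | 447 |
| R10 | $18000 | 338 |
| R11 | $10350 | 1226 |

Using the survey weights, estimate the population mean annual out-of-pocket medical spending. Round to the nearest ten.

Weighted sum = 12100×850 + 5550×841 + 550×1294 + 11500×701 + 2500×766 + 8500×1375 + 8450×77 + 4350×996 + 14700×447 + 18000×338 + 10350×1226
  = 67655500
Sum of weights = 8911
Weighted mean = 67655500 / 8911 = 7592.3578

7590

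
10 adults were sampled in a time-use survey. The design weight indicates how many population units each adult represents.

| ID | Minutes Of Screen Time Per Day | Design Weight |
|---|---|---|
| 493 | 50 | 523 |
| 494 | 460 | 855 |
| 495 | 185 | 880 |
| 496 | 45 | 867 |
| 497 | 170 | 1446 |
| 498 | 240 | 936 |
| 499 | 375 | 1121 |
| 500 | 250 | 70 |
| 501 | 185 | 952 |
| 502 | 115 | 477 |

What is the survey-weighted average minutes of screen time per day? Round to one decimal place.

216.6

Weighted sum = 50×523 + 460×855 + 185×880 + 45×867 + 170×1446 + 240×936 + 375×1121 + 250×70 + 185×952 + 115×477
  = 26150 + 393300 + 162800 + 39015 + 245820 + 224640 + 420375 + 17500 + 176120 + 54855 = 1760575
Sum of weights = 8127
Weighted mean = 1760575 / 8127 = 216.63283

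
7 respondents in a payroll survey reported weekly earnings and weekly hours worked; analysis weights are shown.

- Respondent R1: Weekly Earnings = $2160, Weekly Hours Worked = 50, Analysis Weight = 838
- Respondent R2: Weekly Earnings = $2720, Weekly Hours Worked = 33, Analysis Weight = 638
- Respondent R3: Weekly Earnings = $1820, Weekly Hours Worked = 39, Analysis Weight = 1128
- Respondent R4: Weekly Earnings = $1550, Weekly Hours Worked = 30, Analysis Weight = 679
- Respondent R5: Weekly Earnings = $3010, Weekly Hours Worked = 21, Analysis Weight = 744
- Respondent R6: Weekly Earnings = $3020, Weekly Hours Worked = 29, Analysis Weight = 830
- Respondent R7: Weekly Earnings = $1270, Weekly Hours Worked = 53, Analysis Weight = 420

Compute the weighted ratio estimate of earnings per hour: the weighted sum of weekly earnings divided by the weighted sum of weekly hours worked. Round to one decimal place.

Σ wᵢ·y = 2160×838 + 2720×638 + 1820×1128 + 1550×679 + 3010×744 + 3020×830 + 1270×420
  = 1810080 + 1735360 + 2052960 + 1052450 + 2239440 + 2506600 + 533400 = 11930290
Σ wᵢ·x = 50×838 + 33×638 + 39×1128 + 30×679 + 21×744 + 29×830 + 53×420
  = 41900 + 21054 + 43992 + 20370 + 15624 + 24070 + 22260 = 189270
Ratio = 11930290 / 189270 = 63.03318

63.0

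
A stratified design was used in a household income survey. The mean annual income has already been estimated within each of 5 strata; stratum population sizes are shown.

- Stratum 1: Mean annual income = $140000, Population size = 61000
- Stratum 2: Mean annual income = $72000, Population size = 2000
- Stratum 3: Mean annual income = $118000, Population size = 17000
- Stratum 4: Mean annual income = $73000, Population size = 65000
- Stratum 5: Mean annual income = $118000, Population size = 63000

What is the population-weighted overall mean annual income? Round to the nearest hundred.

Σ Nₕ·x̄ₕ = 22869000000
Σ Nₕ = 208000
Overall mean = 22869000000 / 208000 = 109947.12

109900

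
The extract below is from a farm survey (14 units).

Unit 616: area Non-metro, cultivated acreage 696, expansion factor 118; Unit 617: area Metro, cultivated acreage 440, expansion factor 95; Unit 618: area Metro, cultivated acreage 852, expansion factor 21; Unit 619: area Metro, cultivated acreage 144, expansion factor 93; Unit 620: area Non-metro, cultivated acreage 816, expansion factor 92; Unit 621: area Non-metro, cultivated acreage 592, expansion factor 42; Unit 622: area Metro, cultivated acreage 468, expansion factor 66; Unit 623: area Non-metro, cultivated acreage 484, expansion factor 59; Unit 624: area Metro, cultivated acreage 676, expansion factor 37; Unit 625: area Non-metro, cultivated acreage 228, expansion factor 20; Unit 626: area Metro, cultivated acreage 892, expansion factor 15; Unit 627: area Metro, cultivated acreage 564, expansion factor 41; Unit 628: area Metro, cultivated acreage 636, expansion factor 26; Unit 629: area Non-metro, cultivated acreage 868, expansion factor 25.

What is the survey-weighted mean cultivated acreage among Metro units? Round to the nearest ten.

Metro rows: 617, 618, 619, 622, 624, 626, 627, 628
Weighted sum = 440×95 + 852×21 + 144×93 + 468×66 + 676×37 + 892×15 + 564×41 + 636×26
  = 41800 + 17892 + 13392 + 30888 + 25012 + 13380 + 23124 + 16536 = 182024
Sum of weights = 394
Weighted mean = 182024 / 394 = 461.98985

460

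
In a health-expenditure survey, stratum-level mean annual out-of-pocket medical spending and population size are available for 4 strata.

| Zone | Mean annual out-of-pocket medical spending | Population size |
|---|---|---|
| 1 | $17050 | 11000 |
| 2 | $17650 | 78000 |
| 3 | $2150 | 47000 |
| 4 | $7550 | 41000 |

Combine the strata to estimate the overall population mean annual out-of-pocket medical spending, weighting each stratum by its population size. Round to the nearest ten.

11160

Σ Nₕ·x̄ₕ = 1974850000
Σ Nₕ = 11000 + 78000 + 47000 + 41000 = 177000
Overall mean = 1974850000 / 177000 = 11157.345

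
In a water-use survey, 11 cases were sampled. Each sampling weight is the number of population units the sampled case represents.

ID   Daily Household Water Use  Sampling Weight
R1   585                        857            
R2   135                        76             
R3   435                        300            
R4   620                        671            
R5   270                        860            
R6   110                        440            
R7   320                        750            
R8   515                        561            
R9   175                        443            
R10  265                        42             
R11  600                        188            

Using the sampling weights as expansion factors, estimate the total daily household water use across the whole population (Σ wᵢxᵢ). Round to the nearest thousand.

2069000

Weighted total = 585×857 + 135×76 + 435×300 + 620×671 + 270×860 + 110×440 + 320×750 + 515×561 + 175×443 + 265×42 + 600×188
  = 501345 + 10260 + 130500 + 416020 + 232200 + 48400 + 240000 + 288915 + 77525 + 11130 + 112800 = 2069095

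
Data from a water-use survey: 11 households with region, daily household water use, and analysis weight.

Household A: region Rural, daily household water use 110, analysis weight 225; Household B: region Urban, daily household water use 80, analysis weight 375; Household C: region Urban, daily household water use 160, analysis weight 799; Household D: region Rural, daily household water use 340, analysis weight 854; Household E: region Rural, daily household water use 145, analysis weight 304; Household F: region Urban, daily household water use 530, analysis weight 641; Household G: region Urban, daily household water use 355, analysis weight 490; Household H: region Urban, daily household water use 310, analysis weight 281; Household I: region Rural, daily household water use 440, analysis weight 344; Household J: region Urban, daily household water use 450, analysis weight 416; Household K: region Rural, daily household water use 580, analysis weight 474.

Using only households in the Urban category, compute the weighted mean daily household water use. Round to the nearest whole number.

Urban rows: B, C, F, G, H, J
Weighted sum = 80×375 + 160×799 + 530×641 + 355×490 + 310×281 + 450×416
  = 30000 + 127840 + 339730 + 173950 + 87110 + 187200 = 945830
Sum of weights = 3002
Weighted mean = 945830 / 3002 = 315.06662

315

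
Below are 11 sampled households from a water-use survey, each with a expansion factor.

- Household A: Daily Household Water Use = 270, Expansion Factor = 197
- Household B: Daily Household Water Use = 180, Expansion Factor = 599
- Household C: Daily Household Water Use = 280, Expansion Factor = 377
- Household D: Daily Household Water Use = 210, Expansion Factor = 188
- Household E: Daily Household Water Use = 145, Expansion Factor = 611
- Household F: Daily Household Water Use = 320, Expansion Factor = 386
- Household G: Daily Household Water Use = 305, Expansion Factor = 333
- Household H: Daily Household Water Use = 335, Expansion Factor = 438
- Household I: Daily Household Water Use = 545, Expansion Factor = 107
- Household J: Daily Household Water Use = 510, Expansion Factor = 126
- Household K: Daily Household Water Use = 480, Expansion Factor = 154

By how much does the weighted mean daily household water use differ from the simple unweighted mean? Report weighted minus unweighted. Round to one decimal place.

-51.6

Unweighted sum = 270 + 180 + 280 + 210 + 145 + 320 + 305 + 335 + 545 + 510 + 480 = 3580
Unweighted mean = 3580 / 11 = 325.45455
Weighted sum = 962955
Sum of weights = 3516
Weighted mean = 962955 / 3516 = 273.87799
Difference (weighted minus unweighted) = -51.576559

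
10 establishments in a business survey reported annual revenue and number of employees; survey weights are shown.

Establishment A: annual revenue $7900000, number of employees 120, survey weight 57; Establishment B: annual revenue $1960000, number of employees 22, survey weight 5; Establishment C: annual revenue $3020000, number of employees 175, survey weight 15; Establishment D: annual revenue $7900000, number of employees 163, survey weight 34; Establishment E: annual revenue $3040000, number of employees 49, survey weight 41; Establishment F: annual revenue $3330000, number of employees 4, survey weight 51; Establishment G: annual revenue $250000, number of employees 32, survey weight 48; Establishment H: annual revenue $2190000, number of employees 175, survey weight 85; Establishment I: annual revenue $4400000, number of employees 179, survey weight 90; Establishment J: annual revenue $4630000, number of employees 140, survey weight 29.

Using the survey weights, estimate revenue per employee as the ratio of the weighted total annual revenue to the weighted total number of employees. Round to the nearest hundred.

33300

Σ wᵢ·y = 7900000×57 + 1960000×5 + 3020000×15 + 7900000×34 + 3040000×41 + 3330000×51 + 250000×48 + 2190000×85 + 4400000×90 + 4630000×29
  = 450300000 + 9800000 + 45300000 + 268600000 + 124640000 + 169830000 + 12000000 + 186150000 + 396000000 + 134270000 = 1796890000
Σ wᵢ·x = 120×57 + 22×5 + 175×15 + 163×34 + 49×41 + 4×51 + 32×48 + 175×85 + 179×90 + 140×29
  = 6840 + 110 + 2625 + 5542 + 2009 + 204 + 1536 + 14875 + 16110 + 4060 = 53911
Ratio = 1796890000 / 53911 = 33330.675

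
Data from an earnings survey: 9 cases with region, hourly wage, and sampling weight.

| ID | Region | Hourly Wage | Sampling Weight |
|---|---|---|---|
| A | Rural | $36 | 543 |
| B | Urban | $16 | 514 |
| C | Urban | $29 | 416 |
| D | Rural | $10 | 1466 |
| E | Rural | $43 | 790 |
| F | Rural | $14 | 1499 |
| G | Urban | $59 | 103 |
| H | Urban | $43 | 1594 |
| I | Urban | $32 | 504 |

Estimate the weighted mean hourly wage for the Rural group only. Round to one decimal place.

Rural rows: A, D, E, F
Weighted sum = 36×543 + 10×1466 + 43×790 + 14×1499
  = 89164
Sum of weights = 543 + 1466 + 790 + 1499 = 4298
Weighted mean = 89164 / 4298 = 20.745463

20.7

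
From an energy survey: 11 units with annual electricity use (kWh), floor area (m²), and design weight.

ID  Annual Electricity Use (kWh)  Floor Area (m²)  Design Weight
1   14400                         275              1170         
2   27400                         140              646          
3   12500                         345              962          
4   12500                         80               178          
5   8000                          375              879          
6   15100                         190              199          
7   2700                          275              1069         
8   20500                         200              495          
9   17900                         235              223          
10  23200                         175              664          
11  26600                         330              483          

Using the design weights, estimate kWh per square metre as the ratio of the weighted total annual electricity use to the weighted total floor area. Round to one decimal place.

Σ wᵢ·y = 14400×1170 + 27400×646 + 12500×962 + 12500×178 + 8000×879 + 15100×199 + 2700×1069 + 20500×495 + 17900×223 + 23200×664 + 26600×483
  = 16848000 + 17700400 + 12025000 + 2225000 + 7032000 + 3004900 + 2886300 + 10147500 + 3991700 + 15404800 + 12847800 = 104113400
Σ wᵢ·x = 275×1170 + 140×646 + 345×962 + 80×178 + 375×879 + 190×199 + 275×1069 + 200×495 + 235×223 + 175×664 + 330×483
  = 321750 + 90440 + 331890 + 14240 + 329625 + 37810 + 293975 + 99000 + 52405 + 116200 + 159390 = 1846725
Ratio = 104113400 / 1846725 = 56.377317

56.4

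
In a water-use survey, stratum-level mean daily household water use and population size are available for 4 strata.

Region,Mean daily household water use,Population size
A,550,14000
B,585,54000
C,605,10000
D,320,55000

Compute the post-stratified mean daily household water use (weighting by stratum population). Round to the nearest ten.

470

Σ Nₕ·x̄ₕ = 62940000
Σ Nₕ = 14000 + 54000 + 10000 + 55000 = 133000
Overall mean = 62940000 / 133000 = 473.23308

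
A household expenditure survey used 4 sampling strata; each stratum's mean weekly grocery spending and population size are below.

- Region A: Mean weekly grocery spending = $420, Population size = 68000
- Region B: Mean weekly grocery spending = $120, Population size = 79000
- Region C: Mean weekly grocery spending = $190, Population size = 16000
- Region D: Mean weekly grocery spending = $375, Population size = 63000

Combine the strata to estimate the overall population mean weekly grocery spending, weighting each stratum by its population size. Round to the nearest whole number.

286

Σ Nₕ·x̄ₕ = 64705000
Σ Nₕ = 68000 + 79000 + 16000 + 63000 = 226000
Overall mean = 64705000 / 226000 = 286.30531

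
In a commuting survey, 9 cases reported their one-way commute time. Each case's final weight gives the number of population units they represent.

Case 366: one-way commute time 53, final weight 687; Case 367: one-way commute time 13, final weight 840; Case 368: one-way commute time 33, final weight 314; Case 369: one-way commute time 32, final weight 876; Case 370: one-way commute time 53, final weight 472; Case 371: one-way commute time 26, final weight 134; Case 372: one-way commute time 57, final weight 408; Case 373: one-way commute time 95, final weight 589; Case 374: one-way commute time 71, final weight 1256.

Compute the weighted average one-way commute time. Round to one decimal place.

Weighted sum = 53×687 + 13×840 + 33×314 + 32×876 + 53×472 + 26×134 + 57×408 + 95×589 + 71×1256
  = 282612
Sum of weights = 687 + 840 + 314 + 876 + 472 + 134 + 408 + 589 + 1256 = 5576
Weighted mean = 282612 / 5576 = 50.683644

50.7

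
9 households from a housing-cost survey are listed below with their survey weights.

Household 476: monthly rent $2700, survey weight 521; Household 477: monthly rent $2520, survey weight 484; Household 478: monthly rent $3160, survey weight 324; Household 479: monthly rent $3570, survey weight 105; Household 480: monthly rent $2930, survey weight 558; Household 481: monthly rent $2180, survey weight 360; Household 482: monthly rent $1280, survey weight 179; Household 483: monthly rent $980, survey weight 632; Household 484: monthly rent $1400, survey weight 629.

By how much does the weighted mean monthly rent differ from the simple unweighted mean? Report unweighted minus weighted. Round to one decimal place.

Unweighted sum = 2700 + 2520 + 3160 + 3570 + 2930 + 2180 + 1280 + 980 + 1400 = 20720
Unweighted mean = 20720 / 9 = 2302.2222
Weighted sum = 2700×521 + 2520×484 + 3160×324 + 3570×105 + 2930×558 + 2180×360 + 1280×179 + 980×632 + 1400×629
  = 8173890
Sum of weights = 3792
Weighted mean = 8173890 / 3792 = 2155.5617
Difference (unweighted minus weighted) = 146.66051

146.7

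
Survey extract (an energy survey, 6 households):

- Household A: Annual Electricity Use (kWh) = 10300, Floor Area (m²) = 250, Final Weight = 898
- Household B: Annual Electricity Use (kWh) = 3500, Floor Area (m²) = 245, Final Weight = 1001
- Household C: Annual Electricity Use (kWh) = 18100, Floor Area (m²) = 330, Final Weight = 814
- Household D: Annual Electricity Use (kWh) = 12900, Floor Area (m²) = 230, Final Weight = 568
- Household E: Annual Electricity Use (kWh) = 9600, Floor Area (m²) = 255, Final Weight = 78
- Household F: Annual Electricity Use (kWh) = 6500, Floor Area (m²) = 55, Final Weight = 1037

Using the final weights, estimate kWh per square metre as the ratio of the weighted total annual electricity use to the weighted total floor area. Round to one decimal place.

Σ wᵢ·y = 10300×898 + 3500×1001 + 18100×814 + 12900×568 + 9600×78 + 6500×1037
  = 9249400 + 3503500 + 14733400 + 7327200 + 748800 + 6740500 = 42302800
Σ wᵢ·x = 250×898 + 245×1001 + 330×814 + 230×568 + 255×78 + 55×1037
  = 224500 + 245245 + 268620 + 130640 + 19890 + 57035 = 945930
Ratio = 42302800 / 945930 = 44.720857

44.7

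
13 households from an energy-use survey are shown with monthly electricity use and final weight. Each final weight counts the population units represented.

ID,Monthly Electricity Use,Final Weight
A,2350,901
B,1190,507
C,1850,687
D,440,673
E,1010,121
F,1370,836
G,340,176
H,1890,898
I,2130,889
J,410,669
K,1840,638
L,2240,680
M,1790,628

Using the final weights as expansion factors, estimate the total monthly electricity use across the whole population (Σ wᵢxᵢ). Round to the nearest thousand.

13301000

Weighted total = 13301440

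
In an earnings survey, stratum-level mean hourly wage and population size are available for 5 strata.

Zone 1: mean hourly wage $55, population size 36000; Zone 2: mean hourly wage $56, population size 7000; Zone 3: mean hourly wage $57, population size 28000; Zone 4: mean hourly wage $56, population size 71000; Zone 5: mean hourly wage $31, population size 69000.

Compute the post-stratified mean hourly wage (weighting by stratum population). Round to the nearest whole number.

48

Σ Nₕ·x̄ₕ = 55×36000 + 56×7000 + 57×28000 + 56×71000 + 31×69000
  = 1980000 + 392000 + 1596000 + 3976000 + 2139000 = 10083000
Σ Nₕ = 36000 + 7000 + 28000 + 71000 + 69000 = 211000
Overall mean = 10083000 / 211000 = 47.78673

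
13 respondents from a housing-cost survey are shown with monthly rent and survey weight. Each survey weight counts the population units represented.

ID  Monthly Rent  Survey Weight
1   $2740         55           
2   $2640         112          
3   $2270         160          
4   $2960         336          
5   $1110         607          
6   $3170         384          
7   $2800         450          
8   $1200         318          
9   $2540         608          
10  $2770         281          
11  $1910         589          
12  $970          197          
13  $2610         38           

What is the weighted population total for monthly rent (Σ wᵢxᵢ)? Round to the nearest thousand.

Weighted total = 9074740

9075000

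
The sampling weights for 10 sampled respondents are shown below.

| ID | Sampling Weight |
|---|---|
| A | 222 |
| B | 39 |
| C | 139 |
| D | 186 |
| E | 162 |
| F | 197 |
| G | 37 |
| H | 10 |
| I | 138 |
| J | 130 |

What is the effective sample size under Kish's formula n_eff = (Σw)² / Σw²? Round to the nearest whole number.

8

Σ wᵢ = 222 + 39 + 139 + 186 + 162 + 197 + 37 + 10 + 138 + 130 = 1260
Σ wᵢ² = 49284 + 1521 + 19321 + 34596 + 26244 + 38809 + 1369 + 100 + 19044 + 16900 = 207188
n_eff = 1260² / 207188 = 1587600 / 207188 = 7.6626059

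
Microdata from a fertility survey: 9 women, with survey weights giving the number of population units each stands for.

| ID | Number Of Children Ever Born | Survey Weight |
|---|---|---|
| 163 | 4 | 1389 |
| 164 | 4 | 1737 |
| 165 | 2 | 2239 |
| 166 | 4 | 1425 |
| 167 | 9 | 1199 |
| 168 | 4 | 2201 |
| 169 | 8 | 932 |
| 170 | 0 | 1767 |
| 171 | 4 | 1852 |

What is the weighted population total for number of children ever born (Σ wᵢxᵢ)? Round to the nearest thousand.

57000

Weighted total = 4×1389 + 4×1737 + 2×2239 + 4×1425 + 9×1199 + 4×2201 + 8×932 + 0×1767 + 4×1852
  = 5556 + 6948 + 4478 + 5700 + 10791 + 8804 + 7456 + 0 + 7408 = 57141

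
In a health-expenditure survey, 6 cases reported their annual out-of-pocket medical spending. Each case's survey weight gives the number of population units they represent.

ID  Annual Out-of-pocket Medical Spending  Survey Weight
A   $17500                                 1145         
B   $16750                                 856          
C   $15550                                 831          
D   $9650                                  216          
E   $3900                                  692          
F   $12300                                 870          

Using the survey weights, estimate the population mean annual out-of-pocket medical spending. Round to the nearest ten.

Weighted sum = 17500×1145 + 16750×856 + 15550×831 + 9650×216 + 3900×692 + 12300×870
  = 20037500 + 14338000 + 12922050 + 2084400 + 2698800 + 10701000 = 62781750
Sum of weights = 1145 + 856 + 831 + 216 + 692 + 870 = 4610
Weighted mean = 62781750 / 4610 = 13618.601

13620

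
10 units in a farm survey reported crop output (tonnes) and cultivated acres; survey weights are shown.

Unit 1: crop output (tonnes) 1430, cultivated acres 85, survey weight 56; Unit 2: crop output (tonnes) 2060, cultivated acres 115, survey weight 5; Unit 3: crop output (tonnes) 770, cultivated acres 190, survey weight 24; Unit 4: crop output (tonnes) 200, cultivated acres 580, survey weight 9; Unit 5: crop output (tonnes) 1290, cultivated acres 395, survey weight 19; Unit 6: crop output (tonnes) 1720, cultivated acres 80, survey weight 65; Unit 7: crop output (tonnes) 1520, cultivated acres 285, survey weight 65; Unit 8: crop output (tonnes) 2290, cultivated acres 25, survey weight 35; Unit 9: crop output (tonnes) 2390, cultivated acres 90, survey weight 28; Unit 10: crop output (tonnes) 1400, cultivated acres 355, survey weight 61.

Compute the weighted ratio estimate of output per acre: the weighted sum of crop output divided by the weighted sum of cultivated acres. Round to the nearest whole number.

Σ wᵢ·y = 1430×56 + 2060×5 + 770×24 + 200×9 + 1290×19 + 1720×65 + 1520×65 + 2290×35 + 2390×28 + 1400×61
  = 578240
Σ wᵢ·x = 85×56 + 115×5 + 190×24 + 580×9 + 395×19 + 80×65 + 285×65 + 25×35 + 90×28 + 355×61
  = 71395
Ratio = 578240 / 71395 = 8.0991666

8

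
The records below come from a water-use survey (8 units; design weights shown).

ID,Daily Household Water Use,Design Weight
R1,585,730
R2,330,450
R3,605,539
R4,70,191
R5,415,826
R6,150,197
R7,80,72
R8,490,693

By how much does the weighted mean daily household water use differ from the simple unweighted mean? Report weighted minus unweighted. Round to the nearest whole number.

Unweighted sum = 585 + 330 + 605 + 70 + 415 + 150 + 80 + 490 = 2725
Unweighted mean = 2725 / 8 = 340.625
Weighted sum = 585×730 + 330×450 + 605×539 + 70×191 + 415×826 + 150×197 + 80×72 + 490×693
  = 1632685
Sum of weights = 3698
Weighted mean = 1632685 / 3698 = 441.50487
Difference (weighted minus unweighted) = 100.87987

101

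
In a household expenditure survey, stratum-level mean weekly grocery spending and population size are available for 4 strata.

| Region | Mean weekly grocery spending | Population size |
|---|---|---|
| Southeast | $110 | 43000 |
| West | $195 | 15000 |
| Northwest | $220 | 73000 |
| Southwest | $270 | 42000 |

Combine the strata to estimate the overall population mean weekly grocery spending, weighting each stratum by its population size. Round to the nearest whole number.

Σ Nₕ·x̄ₕ = 110×43000 + 195×15000 + 220×73000 + 270×42000
  = 35055000
Σ Nₕ = 43000 + 15000 + 73000 + 42000 = 173000
Overall mean = 35055000 / 173000 = 202.63006

203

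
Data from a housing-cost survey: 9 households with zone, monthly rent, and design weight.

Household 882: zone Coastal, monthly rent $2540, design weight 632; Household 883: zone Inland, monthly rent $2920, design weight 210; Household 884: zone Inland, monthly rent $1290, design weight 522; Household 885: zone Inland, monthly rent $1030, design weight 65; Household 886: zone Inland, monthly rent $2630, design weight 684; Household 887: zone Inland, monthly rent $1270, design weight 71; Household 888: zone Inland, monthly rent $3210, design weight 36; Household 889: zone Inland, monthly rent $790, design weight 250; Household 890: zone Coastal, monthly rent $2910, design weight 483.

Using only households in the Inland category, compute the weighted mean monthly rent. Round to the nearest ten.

1930

Inland rows: 883, 884, 885, 886, 887, 888, 889
Weighted sum = 2920×210 + 1290×522 + 1030×65 + 2630×684 + 1270×71 + 3210×36 + 790×250
  = 613200 + 673380 + 66950 + 1798920 + 90170 + 115560 + 197500 = 3555680
Sum of weights = 210 + 522 + 65 + 684 + 71 + 36 + 250 = 1838
Weighted mean = 3555680 / 1838 = 1934.5375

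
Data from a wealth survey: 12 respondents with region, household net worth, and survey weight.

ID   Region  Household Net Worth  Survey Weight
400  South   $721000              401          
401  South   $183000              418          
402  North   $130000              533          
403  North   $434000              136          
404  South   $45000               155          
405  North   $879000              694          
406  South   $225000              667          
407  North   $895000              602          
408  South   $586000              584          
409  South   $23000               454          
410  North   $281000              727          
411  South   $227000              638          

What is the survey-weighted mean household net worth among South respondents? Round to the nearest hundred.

307600

South rows: 400, 401, 404, 406, 408, 409, 411
Weighted sum = 721000×401 + 183000×418 + 45000×155 + 225000×667 + 586000×584 + 23000×454 + 227000×638
  = 1020157000
Sum of weights = 401 + 418 + 155 + 667 + 584 + 454 + 638 = 3317
Weighted mean = 1020157000 / 3317 = 307554.12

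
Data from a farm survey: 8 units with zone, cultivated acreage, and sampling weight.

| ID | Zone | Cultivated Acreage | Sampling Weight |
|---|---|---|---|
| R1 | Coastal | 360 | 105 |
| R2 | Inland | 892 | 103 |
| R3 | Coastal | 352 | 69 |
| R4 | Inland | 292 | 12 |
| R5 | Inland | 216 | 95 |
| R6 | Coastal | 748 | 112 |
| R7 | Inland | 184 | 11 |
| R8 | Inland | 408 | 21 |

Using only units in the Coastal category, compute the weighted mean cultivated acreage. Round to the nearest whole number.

510

Coastal rows: R1, R3, R6
Weighted sum = 360×105 + 352×69 + 748×112
  = 37800 + 24288 + 83776 = 145864
Sum of weights = 286
Weighted mean = 145864 / 286 = 510.01399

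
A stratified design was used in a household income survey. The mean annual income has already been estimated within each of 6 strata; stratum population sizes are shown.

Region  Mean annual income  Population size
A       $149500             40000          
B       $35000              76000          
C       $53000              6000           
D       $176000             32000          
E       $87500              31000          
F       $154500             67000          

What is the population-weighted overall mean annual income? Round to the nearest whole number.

Σ Nₕ·x̄ₕ = 27654000000
Σ Nₕ = 252000
Overall mean = 27654000000 / 252000 = 109738.1

109738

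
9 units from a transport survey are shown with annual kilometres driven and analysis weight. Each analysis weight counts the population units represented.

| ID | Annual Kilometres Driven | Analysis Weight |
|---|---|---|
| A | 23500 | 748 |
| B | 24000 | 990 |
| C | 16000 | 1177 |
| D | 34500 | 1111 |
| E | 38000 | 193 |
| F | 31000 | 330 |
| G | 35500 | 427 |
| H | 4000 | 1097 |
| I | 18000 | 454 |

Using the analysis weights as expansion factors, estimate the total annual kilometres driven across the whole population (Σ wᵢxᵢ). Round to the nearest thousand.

143782000

Weighted total = 23500×748 + 24000×990 + 16000×1177 + 34500×1111 + 38000×193 + 31000×330 + 35500×427 + 4000×1097 + 18000×454
  = 17578000 + 23760000 + 18832000 + 38329500 + 7334000 + 10230000 + 15158500 + 4388000 + 8172000 = 143782000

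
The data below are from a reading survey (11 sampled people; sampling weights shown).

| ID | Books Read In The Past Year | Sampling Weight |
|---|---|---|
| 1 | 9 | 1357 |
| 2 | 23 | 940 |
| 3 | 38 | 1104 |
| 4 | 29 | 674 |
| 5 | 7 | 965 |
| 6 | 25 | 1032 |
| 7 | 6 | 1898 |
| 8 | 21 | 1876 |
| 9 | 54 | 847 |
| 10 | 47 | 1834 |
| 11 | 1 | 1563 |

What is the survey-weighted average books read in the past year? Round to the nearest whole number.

Weighted sum = 9×1357 + 23×940 + 38×1104 + 29×674 + 7×965 + 25×1032 + 6×1898 + 21×1876 + 54×847 + 47×1834 + 1×1563
  = 12213 + 21620 + 41952 + 19546 + 6755 + 25800 + 11388 + 39396 + 45738 + 86198 + 1563 = 312169
Sum of weights = 1357 + 940 + 1104 + 674 + 965 + 1032 + 1898 + 1876 + 847 + 1834 + 1563 = 14090
Weighted mean = 312169 / 14090 = 22.155358

22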